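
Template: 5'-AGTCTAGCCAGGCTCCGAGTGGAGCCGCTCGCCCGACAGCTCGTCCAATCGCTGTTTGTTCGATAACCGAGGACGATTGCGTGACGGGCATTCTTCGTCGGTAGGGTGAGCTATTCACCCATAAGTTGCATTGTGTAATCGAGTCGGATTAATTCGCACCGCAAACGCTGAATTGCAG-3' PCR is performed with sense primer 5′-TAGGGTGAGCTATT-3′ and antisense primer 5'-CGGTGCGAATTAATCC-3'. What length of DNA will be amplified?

60 bp

The forward primer matches the template at positions 102–115.
The reverse primer's reverse complement is GGATTAATTCGCACCG, which matches the template at positions 146–161.
The product runs from position 102 to position 161, so its length is 161 − 102 + 1 = 60 bp.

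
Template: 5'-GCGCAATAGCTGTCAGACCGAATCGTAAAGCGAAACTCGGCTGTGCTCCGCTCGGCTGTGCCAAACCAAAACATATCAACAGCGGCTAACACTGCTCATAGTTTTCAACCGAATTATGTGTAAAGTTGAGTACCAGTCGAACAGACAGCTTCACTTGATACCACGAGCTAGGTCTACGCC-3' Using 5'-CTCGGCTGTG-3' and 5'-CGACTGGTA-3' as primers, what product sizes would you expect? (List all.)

104 bp, 89 bp

The forward primer CTCGGCTGTG matches the top strand at positions 36–45, 51–60.
The reverse primer's reverse complement is TACCAGTCG, matching at positions 131–139.
Each forward site pairs with the reverse site to give a product ending at position 139: sizes 104, 89 bp.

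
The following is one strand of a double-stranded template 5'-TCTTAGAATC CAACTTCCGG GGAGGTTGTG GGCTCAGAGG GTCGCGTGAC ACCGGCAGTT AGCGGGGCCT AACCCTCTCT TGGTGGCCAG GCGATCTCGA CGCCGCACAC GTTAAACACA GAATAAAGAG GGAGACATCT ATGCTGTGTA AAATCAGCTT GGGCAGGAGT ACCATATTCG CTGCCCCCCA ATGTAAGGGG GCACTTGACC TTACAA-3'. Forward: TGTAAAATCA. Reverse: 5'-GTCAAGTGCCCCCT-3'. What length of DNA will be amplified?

Forward primer TGTAAAATCA is found on the top strand at positions 147–156.
Reverse complement of the reverse primer: AGGGGGCACTTGAC. This occurs on the top strand at positions 196–209.
Amplicon spans positions 147–209: 63 bp.

63 bp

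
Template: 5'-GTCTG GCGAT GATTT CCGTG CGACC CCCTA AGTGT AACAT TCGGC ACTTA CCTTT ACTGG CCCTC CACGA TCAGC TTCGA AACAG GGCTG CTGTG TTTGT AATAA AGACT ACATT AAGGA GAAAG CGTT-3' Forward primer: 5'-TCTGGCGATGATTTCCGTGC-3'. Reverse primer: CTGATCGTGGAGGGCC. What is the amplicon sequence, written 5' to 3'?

The forward primer matches the template at positions 2–21.
Taking the reverse complement of CTGATCGTGGAGGGCC gives GGCCCTCCACGATCAG, found at positions 59–74 on the template; the primer anneals here to the top strand with its 3' end pointing upstream.
The product is the template from position 2 through 74 (73 bp).

5'-TCTGGCGATGATTTCCGTGCGACCCCCTAAGTGTAACATTCGGCACTTACCTTTACTGGCCCTCCACGATCAG-3'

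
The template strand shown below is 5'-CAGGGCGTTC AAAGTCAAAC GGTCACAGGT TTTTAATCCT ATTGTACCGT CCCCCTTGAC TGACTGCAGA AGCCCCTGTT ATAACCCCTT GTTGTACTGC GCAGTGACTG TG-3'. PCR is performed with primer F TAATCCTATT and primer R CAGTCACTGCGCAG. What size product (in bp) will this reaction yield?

Scanning the template, TAATCCTATT occurs at positions 34–43; this primer anneals to the bottom strand there with its 3' end pointing downstream.
The reverse primer's reverse complement is CTGCGCAGTGACTG, which matches the template at positions 97–110.
Amplicon spans positions 34–110: 77 bp.

77 bp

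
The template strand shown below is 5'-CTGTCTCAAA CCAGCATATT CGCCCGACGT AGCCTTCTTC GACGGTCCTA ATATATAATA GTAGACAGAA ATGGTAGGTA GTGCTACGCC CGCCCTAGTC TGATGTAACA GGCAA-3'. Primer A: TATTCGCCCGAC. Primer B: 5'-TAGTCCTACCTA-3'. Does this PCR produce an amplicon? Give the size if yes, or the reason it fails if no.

Primer B (TAGTCCTACCTA) does not match the top strand, and its reverse complement TAGGTAGGACTA does not match either.
With no annealing site for primer B, no amplification occurs.

No product — primer B has no binding site in the template.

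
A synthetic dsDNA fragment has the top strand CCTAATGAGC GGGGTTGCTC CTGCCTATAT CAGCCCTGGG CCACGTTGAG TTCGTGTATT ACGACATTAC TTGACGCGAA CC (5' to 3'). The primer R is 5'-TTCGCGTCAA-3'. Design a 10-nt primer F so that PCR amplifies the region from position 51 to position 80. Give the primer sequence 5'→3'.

5'-TTCGTGTATT-3'

The reverse primer's reverse complement TTGACGCGAA matches the template at positions 71–80; the product starts at position 51.
The forward primer is identical to the top strand over positions 51–60: TTCGTGTATT.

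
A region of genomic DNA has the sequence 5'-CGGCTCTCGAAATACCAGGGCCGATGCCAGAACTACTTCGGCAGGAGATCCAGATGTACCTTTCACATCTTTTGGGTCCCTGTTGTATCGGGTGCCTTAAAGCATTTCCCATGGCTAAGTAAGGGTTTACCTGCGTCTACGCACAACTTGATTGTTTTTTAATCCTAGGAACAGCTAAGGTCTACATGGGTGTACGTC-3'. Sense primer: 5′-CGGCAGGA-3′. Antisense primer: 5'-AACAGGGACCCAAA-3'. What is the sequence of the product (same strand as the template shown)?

The forward primer matches the template at positions 39–46.
Reverse complement of the reverse primer: TTTGGGTCCCTGTT. This occurs on the top strand at positions 71–84.
The product is the template from position 39 through 84 (46 bp).

5'-CGGCAGGAGATCCAGATGTACCTTTCACATCTTTTGGGTCCCTGTT-3'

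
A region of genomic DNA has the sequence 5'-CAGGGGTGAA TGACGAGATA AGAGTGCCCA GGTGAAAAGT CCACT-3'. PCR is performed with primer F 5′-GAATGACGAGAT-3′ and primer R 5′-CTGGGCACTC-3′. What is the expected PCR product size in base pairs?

24 bp

Forward primer GAATGACGAGAT is found on the top strand at positions 8–19.
Taking the reverse complement of CTGGGCACTC gives GAGTGCCCAG, found at positions 22–31 on the template; the primer anneals here to the top strand with its 3' end pointing upstream.
Product length = (reverse-primer end) − (forward-primer start) + 1 = 31 − 8 + 1 = 24 bp.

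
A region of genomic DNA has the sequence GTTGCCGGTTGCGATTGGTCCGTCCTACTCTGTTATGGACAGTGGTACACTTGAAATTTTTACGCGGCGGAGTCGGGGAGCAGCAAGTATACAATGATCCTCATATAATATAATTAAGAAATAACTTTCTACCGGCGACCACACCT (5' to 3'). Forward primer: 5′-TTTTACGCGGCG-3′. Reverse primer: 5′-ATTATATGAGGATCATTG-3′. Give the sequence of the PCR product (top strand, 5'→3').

5'-TTTTACGCGGCGGAGTCGGGGAGCAGCAAGTATACAATGATCCTCATATAAT-3'

Forward primer TTTTACGCGGCG is found on the top strand at positions 58–69.
Taking the reverse complement of ATTATATGAGGATCATTG gives CAATGATCCTCATATAAT, found at positions 92–109 on the template; the primer anneals here to the top strand with its 3' end pointing upstream.
The product is the template from position 58 through 109 (52 bp).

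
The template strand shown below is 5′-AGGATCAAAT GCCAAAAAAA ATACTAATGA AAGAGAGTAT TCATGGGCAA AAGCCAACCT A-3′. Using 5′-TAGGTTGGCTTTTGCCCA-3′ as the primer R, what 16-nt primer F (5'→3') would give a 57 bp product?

The reverse primer's reverse complement TGGGCAAAAGCCAACCTA matches the template at positions 44–61, so the product ends at position 61.
A 57 bp product then starts at position 61 − 57 + 1 = 5.
The forward primer is identical to the top strand there: TCAAATGCCAAAAAAA.

5'-TCAAATGCCAAAAAAA-3'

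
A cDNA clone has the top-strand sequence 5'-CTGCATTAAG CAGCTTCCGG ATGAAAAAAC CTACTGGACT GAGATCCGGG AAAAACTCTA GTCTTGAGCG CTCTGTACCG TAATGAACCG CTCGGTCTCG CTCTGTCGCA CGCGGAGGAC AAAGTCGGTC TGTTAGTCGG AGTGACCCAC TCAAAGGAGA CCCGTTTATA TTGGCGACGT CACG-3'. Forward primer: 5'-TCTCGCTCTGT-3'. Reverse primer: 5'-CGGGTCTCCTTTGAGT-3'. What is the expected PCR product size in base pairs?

The forward primer matches the template at positions 96–106.
The reverse primer's reverse complement is ACTCAAAGGAGACCCG, which matches the template at positions 149–164.
Amplicon spans positions 96–164: 69 bp.

69 bp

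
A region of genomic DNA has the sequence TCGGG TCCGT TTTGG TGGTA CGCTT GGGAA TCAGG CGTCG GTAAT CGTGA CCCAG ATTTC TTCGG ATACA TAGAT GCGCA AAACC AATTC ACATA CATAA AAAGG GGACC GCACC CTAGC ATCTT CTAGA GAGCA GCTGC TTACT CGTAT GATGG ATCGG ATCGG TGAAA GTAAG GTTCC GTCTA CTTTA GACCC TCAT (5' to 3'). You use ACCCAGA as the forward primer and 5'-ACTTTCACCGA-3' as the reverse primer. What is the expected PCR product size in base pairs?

The forward primer matches the template at positions 50–56.
The reverse primer's reverse complement is TCGGTGAAAGT, which matches the template at positions 162–172.
Product length = (reverse-primer end) − (forward-primer start) + 1 = 172 − 50 + 1 = 123 bp.

123 bp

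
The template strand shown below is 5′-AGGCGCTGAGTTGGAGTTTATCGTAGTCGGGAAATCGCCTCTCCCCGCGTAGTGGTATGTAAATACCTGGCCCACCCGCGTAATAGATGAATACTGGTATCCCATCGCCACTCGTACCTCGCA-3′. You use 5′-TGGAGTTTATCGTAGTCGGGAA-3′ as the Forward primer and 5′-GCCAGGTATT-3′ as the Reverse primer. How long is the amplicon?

60 bp

Forward primer TGGAGTTTATCGTAGTCGGGAA is found on the top strand at positions 12–33.
Reverse complement of the reverse primer: AATACCTGGC. This occurs on the top strand at positions 62–71.
Amplicon spans positions 12–71: 60 bp.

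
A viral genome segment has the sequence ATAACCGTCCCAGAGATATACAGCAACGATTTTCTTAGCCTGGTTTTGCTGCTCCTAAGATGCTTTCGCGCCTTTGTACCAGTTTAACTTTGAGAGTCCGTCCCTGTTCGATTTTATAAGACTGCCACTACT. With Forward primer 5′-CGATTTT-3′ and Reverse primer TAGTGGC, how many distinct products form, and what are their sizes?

The forward primer CGATTTT matches the top strand at positions 27–33, 109–115.
The reverse primer's reverse complement is GCCACTA, matching at positions 124–130.
Each forward site pairs with the reverse site to give a product ending at position 130: sizes 104, 22 bp.

Two products: 104 bp, 22 bp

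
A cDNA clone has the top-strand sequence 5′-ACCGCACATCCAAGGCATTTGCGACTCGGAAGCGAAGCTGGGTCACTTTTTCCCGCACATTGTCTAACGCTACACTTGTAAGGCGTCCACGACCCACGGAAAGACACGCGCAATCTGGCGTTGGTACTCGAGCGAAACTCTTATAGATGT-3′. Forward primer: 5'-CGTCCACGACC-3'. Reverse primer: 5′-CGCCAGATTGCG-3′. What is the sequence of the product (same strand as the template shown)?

5'-CGTCCACGACCCACGGAAAGACACGCGCAATCTGGCG-3'

Forward primer CGTCCACGACC is found on the top strand at positions 84–94.
The reverse primer's reverse complement is CGCAATCTGGCG, which matches the template at positions 109–120.
The product is the template from position 84 through 120 (37 bp).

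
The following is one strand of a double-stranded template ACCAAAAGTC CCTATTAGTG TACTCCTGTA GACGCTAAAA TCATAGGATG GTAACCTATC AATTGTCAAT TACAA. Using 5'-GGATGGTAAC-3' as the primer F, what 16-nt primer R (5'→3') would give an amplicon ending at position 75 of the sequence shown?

The forward primer binds at positions 46–55; the product's 3' end on the top strand is position 75.
The reverse primer anneals to the top strand over positions 60–75, i.e. to CAATTGTCAATTACAA.
Its sequence written 5'→3' is the reverse complement: TTGTAATTGACAATTG.

5'-TTGTAATTGACAATTG-3'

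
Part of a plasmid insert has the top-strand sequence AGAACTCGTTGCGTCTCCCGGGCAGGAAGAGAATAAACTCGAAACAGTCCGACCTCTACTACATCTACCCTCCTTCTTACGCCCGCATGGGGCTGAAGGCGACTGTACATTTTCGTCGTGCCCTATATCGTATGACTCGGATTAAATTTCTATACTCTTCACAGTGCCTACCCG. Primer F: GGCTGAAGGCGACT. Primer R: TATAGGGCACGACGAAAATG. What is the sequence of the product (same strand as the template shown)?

Forward primer GGCTGAAGGCGACT is found on the top strand at positions 91–104.
The reverse primer's reverse complement is CATTTTCGTCGTGCCCTATA, which matches the template at positions 108–127.
The product is the template from position 91 through 127 (37 bp).

5'-GGCTGAAGGCGACTGTACATTTTCGTCGTGCCCTATA-3'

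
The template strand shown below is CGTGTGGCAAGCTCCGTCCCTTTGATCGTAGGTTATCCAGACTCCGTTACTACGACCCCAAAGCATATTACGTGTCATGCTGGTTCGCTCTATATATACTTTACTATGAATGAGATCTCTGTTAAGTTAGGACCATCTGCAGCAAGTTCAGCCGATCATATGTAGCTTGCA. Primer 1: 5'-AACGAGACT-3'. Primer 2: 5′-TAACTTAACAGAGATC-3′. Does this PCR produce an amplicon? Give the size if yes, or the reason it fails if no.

No product — primer 1 has no binding site in the template.

Primer 1 (AACGAGACT) does not match the top strand, and its reverse complement AGTCTCGTT does not match either.
With no annealing site for primer 1, no amplification occurs.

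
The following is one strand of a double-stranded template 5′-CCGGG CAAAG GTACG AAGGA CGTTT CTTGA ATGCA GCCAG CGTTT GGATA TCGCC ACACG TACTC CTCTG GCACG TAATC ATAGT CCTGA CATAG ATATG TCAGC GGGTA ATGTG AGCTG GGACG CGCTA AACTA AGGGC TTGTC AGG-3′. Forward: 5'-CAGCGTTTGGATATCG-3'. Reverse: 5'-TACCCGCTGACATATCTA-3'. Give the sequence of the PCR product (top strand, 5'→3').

5'-CAGCGTTTGGATATCGCCACACGTACTCCTCTGGCACGTAATCATAGTCCTGACATAGATATGTCAGCGGGTA-3'

The forward primer matches the template at positions 38–53.
Taking the reverse complement of TACCCGCTGACATATCTA gives TAGATATGTCAGCGGGTA, found at positions 93–110 on the template; the primer anneals here to the top strand with its 3' end pointing upstream.
The product is the template from position 38 through 110 (73 bp).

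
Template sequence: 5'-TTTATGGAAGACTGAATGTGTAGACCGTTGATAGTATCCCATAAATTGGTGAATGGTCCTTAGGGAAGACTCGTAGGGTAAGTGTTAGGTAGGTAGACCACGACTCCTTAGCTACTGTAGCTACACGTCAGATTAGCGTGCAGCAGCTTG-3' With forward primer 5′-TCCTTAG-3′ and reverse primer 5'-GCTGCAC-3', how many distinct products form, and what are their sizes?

The forward primer TCCTTAG matches the top strand at positions 57–63, 105–111.
The reverse primer's reverse complement is GTGCAGC, matching at positions 138–144.
Each forward site pairs with the reverse site to give a product ending at position 144: sizes 88, 40 bp.

Two products: 88 bp, 40 bp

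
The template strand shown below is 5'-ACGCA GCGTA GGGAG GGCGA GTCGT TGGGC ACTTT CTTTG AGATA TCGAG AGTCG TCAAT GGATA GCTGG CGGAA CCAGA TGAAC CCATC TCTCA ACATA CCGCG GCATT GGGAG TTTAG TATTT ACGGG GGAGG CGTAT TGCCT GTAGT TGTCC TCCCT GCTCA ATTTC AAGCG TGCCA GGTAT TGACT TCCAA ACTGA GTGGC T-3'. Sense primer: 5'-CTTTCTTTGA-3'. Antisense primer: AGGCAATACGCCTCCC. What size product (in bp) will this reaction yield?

Forward primer CTTTCTTTGA is found on the top strand at positions 32–41.
Reverse complement of the reverse primer: GGGAGGCGTATTGCCT. This occurs on the top strand at positions 130–145.
Amplicon spans positions 32–145: 114 bp.

114 bp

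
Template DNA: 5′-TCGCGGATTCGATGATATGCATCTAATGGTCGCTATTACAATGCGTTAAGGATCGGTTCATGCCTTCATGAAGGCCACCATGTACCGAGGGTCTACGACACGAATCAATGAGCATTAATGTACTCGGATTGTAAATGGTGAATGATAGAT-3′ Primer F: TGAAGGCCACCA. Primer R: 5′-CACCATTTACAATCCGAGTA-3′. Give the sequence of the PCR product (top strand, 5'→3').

5'-TGAAGGCCACCATGTACCGAGGGTCTACGACACGAATCAATGAGCATTAATGTACTCGGATTGTAAATGGTG-3'

Scanning the template, TGAAGGCCACCA occurs at positions 69–80; this primer anneals to the bottom strand there with its 3' end pointing downstream.
Reverse complement of the reverse primer: TACTCGGATTGTAAATGGTG. This occurs on the top strand at positions 121–140.
The product is the template from position 69 through 140 (72 bp).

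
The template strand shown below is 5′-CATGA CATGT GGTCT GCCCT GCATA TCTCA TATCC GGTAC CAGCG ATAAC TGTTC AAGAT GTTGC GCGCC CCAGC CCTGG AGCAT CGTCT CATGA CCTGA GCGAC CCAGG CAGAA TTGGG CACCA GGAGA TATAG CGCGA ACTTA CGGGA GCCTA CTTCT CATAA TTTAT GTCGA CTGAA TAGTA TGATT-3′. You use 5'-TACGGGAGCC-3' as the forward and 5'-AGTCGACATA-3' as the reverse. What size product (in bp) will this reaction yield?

The forward primer matches the template at positions 144–153.
Reverse complement of the reverse primer: TATGTCGACT. This occurs on the top strand at positions 168–177.
Product length = (reverse-primer end) − (forward-primer start) + 1 = 177 − 144 + 1 = 34 bp.

34 bp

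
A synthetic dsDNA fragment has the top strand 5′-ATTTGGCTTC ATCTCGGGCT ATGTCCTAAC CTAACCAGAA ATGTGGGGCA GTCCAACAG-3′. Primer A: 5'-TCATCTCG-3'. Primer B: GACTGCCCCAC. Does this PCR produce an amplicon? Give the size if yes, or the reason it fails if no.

Primer A (TCATCTCG) matches the top strand at positions 9–16; it acts as a forward primer.
Primer B's reverse complement is GTGGGGCAGTC, matching the top strand at positions 43–53; it acts as a reverse primer.
The 3' ends face each other across positions 9–53, giving a 45 bp product.

Yes — a 45 bp product.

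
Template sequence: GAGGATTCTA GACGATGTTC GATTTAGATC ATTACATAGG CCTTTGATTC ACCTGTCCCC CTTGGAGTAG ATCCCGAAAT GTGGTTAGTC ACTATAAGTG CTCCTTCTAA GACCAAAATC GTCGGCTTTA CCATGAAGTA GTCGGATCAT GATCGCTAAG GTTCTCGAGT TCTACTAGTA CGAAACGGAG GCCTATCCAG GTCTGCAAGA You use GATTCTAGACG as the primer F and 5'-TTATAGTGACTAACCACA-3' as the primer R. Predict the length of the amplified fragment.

94 bp

Forward primer GATTCTAGACG is found on the top strand at positions 4–14.
Taking the reverse complement of TTATAGTGACTAACCACA gives TGTGGTTAGTCACTATAA, found at positions 80–97 on the template; the primer anneals here to the top strand with its 3' end pointing upstream.
Amplicon spans positions 4–97: 94 bp.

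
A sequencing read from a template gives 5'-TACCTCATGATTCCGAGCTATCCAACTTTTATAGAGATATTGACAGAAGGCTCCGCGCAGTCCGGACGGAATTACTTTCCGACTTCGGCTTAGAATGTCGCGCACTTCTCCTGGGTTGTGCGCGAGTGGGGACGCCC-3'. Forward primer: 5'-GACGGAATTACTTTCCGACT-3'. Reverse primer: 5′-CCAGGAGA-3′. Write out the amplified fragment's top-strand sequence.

5'-GACGGAATTACTTTCCGACTTCGGCTTAGAATGTCGCGCACTTCTCCTGG-3'

The forward primer matches the template at positions 65–84.
Reverse complement of the reverse primer: TCTCCTGG. This occurs on the top strand at positions 107–114.
The product is the template from position 65 through 114 (50 bp).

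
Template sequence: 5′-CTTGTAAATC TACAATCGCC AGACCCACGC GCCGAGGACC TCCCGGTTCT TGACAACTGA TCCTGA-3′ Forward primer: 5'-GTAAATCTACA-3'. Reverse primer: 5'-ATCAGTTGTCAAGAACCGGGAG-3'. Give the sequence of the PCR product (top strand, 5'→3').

5'-GTAAATCTACAATCGCCAGACCCACGCGCCGAGGACCTCCCGGTTCTTGACAACTGAT-3'

The forward primer matches the template at positions 4–14.
Reverse complement of the reverse primer: CTCCCGGTTCTTGACAACTGAT. This occurs on the top strand at positions 40–61.
The product is the template from position 4 through 61 (58 bp).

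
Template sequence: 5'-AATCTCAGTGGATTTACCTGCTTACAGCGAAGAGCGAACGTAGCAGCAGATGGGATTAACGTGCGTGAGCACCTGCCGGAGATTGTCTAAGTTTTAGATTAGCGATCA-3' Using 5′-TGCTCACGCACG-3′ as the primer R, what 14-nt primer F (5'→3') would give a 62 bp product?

5'-GGATTTACCTGCTT-3'

The reverse primer's reverse complement CGTGCGTGAGCA matches the template at positions 60–71, so the product ends at position 71.
A 62 bp product then starts at position 71 − 62 + 1 = 10.
The forward primer is identical to the top strand there: GGATTTACCTGCTT.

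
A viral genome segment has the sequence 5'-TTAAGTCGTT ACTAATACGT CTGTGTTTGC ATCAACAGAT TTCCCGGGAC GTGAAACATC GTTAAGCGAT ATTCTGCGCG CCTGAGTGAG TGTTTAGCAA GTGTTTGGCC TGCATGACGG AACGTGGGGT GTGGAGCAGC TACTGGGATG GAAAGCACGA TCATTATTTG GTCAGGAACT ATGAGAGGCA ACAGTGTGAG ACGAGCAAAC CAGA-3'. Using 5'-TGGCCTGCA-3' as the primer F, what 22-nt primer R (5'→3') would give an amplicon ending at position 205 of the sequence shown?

5'-CTCGTCTCACACTGTTGCCTCT-3'

The forward primer binds at positions 106–114; the product's 3' end on the top strand is position 205.
The reverse primer anneals to the top strand over positions 184–205, i.e. to AGAGGCAACAGTGTGAGACGAG.
Its sequence written 5'→3' is the reverse complement: CTCGTCTCACACTGTTGCCTCT.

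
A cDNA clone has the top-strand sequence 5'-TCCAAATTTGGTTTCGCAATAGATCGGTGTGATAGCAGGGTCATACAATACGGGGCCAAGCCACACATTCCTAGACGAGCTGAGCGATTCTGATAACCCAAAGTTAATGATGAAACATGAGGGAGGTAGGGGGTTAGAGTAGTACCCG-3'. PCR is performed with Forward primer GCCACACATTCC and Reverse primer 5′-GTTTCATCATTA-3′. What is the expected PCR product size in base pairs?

57 bp

The forward primer matches the template at positions 60–71.
Taking the reverse complement of GTTTCATCATTA gives TAATGATGAAAC, found at positions 105–116 on the template; the primer anneals here to the top strand with its 3' end pointing upstream.
Product length = (reverse-primer end) − (forward-primer start) + 1 = 116 − 60 + 1 = 57 bp.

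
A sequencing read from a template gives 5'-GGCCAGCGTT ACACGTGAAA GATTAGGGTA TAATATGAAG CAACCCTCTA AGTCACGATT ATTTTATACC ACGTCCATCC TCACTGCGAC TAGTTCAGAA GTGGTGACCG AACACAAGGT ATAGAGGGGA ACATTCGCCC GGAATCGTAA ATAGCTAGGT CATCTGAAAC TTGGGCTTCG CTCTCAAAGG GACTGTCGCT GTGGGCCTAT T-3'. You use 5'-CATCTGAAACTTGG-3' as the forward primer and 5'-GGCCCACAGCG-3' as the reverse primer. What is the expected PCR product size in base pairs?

47 bp

Scanning the template, CATCTGAAACTTGG occurs at positions 161–174; this primer anneals to the bottom strand there with its 3' end pointing downstream.
Reverse complement of the reverse primer: CGCTGTGGGCC. This occurs on the top strand at positions 197–207.
Amplicon spans positions 161–207: 47 bp.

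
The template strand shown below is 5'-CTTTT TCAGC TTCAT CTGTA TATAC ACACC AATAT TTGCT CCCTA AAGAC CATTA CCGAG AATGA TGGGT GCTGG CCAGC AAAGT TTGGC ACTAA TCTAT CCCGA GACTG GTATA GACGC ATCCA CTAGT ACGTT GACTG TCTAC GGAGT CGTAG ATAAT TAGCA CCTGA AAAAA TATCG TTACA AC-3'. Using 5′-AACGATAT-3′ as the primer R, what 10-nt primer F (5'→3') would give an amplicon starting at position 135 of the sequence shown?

5'-TGACTGTCTA-3'

The reverse primer's reverse complement ATATCGTT matches the template at positions 175–182; the product starts at position 135.
The forward primer is identical to the top strand over positions 135–144: TGACTGTCTA.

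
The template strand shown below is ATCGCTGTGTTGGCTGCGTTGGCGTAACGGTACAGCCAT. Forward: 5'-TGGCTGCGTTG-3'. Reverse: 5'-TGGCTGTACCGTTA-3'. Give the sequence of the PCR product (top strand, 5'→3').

5'-TGGCTGCGTTGGCGTAACGGTACAGCCA-3'

Forward primer TGGCTGCGTTG is found on the top strand at positions 11–21.
Reverse complement of the reverse primer: TAACGGTACAGCCA. This occurs on the top strand at positions 25–38.
The product is the template from position 11 through 38 (28 bp).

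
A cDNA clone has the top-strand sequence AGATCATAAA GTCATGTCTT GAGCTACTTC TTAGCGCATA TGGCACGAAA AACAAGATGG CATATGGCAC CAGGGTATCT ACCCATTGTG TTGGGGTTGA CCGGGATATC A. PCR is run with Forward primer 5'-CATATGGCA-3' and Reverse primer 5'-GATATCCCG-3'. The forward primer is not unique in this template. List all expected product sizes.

74 bp, 50 bp

The forward primer CATATGGCA matches the top strand at positions 37–45, 61–69.
The reverse primer's reverse complement is CGGGATATC, matching at positions 102–110.
Each forward site pairs with the reverse site to give a product ending at position 110: sizes 74, 50 bp.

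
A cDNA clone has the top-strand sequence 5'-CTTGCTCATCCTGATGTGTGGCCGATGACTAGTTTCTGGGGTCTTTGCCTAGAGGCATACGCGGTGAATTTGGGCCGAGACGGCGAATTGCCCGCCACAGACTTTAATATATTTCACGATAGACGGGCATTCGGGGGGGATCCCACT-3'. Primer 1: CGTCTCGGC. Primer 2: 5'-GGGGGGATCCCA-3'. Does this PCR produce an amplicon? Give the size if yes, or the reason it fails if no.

No product — the primers' 3' ends point away from each other.

Primer 1 (CGTCTCGGC) has reverse complement GCCGAGACG, which matches the top strand at positions 74–82; primer 1 anneals to the top strand there with its 3' end pointing upstream toward position 74.
Primer 2 (GGGGGGATCCCA) matches the top strand directly at positions 134–145; it anneals to the bottom strand with its 3' end pointing downstream toward position 145.
The 3' ends diverge (primer 1 extends toward position 1, primer 2 toward position 147), so the primers never converge on a shared product.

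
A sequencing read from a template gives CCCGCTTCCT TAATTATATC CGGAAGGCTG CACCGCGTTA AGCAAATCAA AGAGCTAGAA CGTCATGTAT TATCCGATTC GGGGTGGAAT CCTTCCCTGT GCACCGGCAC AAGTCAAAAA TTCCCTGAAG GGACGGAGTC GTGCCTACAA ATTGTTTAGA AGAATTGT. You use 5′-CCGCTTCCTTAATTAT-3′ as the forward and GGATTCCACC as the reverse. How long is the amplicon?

Forward primer CCGCTTCCTTAATTAT is found on the top strand at positions 2–17.
The reverse primer's reverse complement is GGTGGAATCC, which matches the template at positions 83–92.
Product length = (reverse-primer end) − (forward-primer start) + 1 = 92 − 2 + 1 = 91 bp.

91 bp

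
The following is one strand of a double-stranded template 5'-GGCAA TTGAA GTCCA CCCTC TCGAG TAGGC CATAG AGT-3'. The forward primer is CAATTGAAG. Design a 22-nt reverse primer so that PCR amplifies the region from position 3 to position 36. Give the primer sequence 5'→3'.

5'-TCTATGGCCTACTCGAGAGGGT-3'

The product's 3' end on the top strand is position 36.
The reverse primer anneals to the top strand over positions 15–36, i.e. to ACCCTCTCGAGTAGGCCATAGA.
Its sequence written 5'→3' is the reverse complement: TCTATGGCCTACTCGAGAGGGT.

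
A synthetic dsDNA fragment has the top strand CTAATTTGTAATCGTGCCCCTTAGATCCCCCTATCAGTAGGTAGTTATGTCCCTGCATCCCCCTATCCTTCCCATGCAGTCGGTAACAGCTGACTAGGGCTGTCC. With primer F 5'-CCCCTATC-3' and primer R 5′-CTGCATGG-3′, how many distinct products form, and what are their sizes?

The forward primer CCCCTATC matches the top strand at positions 28–35, 60–67.
The reverse primer's reverse complement is CCATGCAG, matching at positions 72–79.
Each forward site pairs with the reverse site to give a product ending at position 79: sizes 52, 20 bp.

Two products: 52 bp, 20 bp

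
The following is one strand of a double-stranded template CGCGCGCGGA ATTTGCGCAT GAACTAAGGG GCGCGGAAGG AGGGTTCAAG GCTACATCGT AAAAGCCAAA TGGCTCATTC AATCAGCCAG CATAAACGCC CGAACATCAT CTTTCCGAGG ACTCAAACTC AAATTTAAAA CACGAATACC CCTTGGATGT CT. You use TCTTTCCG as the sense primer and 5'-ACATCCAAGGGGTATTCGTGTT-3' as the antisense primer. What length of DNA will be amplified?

The forward primer matches the template at positions 110–117.
Taking the reverse complement of ACATCCAAGGGGTATTCGTGTT gives AACACGAATACCCCTTGGATGT, found at positions 139–160 on the template; the primer anneals here to the top strand with its 3' end pointing upstream.
Amplicon spans positions 110–160: 51 bp.

51 bp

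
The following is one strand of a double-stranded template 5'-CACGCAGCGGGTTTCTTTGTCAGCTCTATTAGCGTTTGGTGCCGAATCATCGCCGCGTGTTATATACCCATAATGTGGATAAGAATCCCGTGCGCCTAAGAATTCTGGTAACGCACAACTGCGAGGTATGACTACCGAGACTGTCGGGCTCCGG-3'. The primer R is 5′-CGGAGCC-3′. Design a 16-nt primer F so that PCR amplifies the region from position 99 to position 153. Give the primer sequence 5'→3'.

The reverse primer's reverse complement GGCTCCG matches the template at positions 147–153; the product starts at position 99.
The forward primer is identical to the top strand over positions 99–114: AGAATTCTGGTAACGC.

5'-AGAATTCTGGTAACGC-3'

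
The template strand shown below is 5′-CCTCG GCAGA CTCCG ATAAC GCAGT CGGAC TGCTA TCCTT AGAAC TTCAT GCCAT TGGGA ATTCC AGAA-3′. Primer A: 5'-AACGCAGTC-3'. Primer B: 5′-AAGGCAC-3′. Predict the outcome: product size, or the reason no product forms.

No product — primer B has no binding site in the template.

Primer B (AAGGCAC) does not match the top strand, and its reverse complement GTGCCTT does not match either.
With no annealing site for primer B, no amplification occurs.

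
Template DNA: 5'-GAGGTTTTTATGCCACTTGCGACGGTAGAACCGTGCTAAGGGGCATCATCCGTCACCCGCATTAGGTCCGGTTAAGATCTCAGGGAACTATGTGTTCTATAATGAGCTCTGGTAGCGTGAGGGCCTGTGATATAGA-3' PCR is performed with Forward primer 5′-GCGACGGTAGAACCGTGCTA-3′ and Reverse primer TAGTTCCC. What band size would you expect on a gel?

Forward primer GCGACGGTAGAACCGTGCTA is found on the top strand at positions 19–38.
Taking the reverse complement of TAGTTCCC gives GGGAACTA, found at positions 83–90 on the template; the primer anneals here to the top strand with its 3' end pointing upstream.
Amplicon spans positions 19–90: 72 bp.

72 bp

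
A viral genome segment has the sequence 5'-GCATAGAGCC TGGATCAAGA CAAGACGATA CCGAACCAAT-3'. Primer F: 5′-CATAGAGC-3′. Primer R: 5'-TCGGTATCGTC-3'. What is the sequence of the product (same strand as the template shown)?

Forward primer CATAGAGC is found on the top strand at positions 2–9.
Reverse complement of the reverse primer: GACGATACCGA. This occurs on the top strand at positions 24–34.
The product is the template from position 2 through 34 (33 bp).

5'-CATAGAGCCTGGATCAAGACAAGACGATACCGA-3'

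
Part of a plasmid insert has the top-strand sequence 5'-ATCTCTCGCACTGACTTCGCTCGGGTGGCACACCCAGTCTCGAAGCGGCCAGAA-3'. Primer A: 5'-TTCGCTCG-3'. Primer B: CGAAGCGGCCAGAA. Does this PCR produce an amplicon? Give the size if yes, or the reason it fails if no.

No product — both primers anneal to the same strand and extend in the same direction.

Primer A (TTCGCTCG) matches the top strand at positions 16–23 (3' end points downstream).
Primer B (CGAAGCGGCCAGAA) also matches the top strand directly, at positions 41–54 — its reverse complement TTCTGGCCGCTTCG is not present.
Both primers anneal to the bottom strand with 3' ends pointing the same way, so neither can prime synthesis back toward the other.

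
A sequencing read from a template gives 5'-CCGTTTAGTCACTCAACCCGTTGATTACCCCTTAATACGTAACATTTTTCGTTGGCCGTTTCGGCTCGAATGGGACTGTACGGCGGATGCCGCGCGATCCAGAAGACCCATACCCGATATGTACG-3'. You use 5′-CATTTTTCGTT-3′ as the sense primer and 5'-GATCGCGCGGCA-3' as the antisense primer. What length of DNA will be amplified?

57 bp

Scanning the template, CATTTTTCGTT occurs at positions 43–53; this primer anneals to the bottom strand there with its 3' end pointing downstream.
Reverse complement of the reverse primer: TGCCGCGCGATC. This occurs on the top strand at positions 88–99.
Amplicon spans positions 43–99: 57 bp.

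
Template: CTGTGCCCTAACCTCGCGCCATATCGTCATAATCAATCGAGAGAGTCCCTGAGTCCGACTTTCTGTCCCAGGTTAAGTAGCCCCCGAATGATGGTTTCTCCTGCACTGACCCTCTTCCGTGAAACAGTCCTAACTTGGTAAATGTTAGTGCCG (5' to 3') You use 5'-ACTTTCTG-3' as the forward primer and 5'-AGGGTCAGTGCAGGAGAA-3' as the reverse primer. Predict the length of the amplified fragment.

Forward primer ACTTTCTG is found on the top strand at positions 58–65.
Taking the reverse complement of AGGGTCAGTGCAGGAGAA gives TTCTCCTGCACTGACCCT, found at positions 96–113 on the template; the primer anneals here to the top strand with its 3' end pointing upstream.
Amplicon spans positions 58–113: 56 bp.

56 bp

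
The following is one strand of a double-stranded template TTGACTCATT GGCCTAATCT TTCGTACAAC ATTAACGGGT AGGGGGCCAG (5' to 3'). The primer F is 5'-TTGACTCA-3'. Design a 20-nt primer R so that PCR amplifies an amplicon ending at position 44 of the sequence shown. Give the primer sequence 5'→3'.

The forward primer binds at positions 1–8; the product's 3' end on the top strand is position 44.
The reverse primer anneals to the top strand over positions 25–44, i.e. to TACAACATTAACGGGTAGGG.
Its sequence written 5'→3' is the reverse complement: CCCTACCCGTTAATGTTGTA.

5'-CCCTACCCGTTAATGTTGTA-3'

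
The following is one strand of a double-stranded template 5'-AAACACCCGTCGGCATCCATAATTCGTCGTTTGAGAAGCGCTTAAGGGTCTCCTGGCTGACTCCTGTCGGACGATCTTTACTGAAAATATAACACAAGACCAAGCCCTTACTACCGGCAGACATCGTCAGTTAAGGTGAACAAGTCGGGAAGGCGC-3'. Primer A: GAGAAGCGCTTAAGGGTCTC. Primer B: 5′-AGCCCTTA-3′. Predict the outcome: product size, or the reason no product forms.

Primer A (GAGAAGCGCTTAAGGGTCTC) matches the top strand at positions 33–52 (3' end points downstream).
Primer B (AGCCCTTA) also matches the top strand directly, at positions 103–110 — its reverse complement TAAGGGCT is not present.
Both primers anneal to the bottom strand with 3' ends pointing the same way, so neither can prime synthesis back toward the other.

No product — both primers anneal to the same strand and extend in the same direction.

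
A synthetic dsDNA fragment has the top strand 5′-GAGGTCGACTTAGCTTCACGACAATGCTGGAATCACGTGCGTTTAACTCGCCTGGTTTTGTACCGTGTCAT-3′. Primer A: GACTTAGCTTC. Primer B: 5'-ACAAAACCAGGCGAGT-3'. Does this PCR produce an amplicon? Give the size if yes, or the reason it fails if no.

Primer A (GACTTAGCTTC) matches the top strand at positions 7–17; it acts as a forward primer.
Primer B's reverse complement is ACTCGCCTGGTTTTGT, matching the top strand at positions 46–61; it acts as a reverse primer.
The 3' ends face each other across positions 7–61, giving a 55 bp product.

Yes — a 55 bp product.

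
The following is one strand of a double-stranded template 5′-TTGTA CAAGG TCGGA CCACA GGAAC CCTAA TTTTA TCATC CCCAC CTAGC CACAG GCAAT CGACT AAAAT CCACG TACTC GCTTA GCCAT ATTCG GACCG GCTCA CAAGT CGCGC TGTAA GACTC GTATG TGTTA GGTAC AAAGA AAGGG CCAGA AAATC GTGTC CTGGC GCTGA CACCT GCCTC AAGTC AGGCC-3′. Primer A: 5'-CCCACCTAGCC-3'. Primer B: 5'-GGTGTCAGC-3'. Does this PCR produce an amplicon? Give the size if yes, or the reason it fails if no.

Yes — a 139 bp product.

Primer A (CCCACCTAGCC) matches the top strand at positions 41–51; it acts as a forward primer.
Primer B's reverse complement is GCTGACACC, matching the top strand at positions 171–179; it acts as a reverse primer.
The 3' ends face each other across positions 41–179, giving a 139 bp product.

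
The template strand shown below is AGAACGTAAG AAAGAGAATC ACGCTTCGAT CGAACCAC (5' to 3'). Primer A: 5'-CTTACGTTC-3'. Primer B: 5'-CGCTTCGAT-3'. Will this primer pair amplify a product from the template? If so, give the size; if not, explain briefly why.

No product — the primers' 3' ends point away from each other.

Primer A (CTTACGTTC) has reverse complement GAACGTAAG, which matches the top strand at positions 2–10; primer A anneals to the top strand there with its 3' end pointing upstream toward position 2.
Primer B (CGCTTCGAT) matches the top strand directly at positions 22–30; it anneals to the bottom strand with its 3' end pointing downstream toward position 30.
The 3' ends diverge (primer A extends toward position 1, primer B toward position 38), so the primers never converge on a shared product.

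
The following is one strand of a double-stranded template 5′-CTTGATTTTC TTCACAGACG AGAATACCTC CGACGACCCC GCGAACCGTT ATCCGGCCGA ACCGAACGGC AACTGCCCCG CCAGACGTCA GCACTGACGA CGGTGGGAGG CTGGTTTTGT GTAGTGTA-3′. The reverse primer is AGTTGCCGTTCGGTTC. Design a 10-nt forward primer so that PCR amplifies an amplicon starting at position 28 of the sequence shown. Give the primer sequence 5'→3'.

The reverse primer's reverse complement GAACCGAACGGCAACT matches the template at positions 59–74; the product starts at position 28.
The forward primer is identical to the top strand over positions 28–37: CTCCGACGAC.

5'-CTCCGACGAC-3'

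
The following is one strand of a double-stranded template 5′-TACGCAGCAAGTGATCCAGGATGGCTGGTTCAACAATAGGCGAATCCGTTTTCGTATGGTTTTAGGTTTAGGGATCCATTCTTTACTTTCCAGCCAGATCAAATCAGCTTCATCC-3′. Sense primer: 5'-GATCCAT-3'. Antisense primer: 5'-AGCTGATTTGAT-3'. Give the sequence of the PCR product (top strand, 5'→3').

Scanning the template, GATCCAT occurs at positions 73–79; this primer anneals to the bottom strand there with its 3' end pointing downstream.
The reverse primer's reverse complement is ATCAAATCAGCT, which matches the template at positions 98–109.
The product is the template from position 73 through 109 (37 bp).

5'-GATCCATTCTTTACTTTCCAGCCAGATCAAATCAGCT-3'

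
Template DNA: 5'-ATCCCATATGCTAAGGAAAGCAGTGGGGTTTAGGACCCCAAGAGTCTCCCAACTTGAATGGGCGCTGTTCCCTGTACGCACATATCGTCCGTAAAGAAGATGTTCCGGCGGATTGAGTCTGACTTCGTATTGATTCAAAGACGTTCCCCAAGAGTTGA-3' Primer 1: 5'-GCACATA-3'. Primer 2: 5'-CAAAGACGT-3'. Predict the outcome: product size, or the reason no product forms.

No product — both primers anneal to the same strand and extend in the same direction.

Primer 1 (GCACATA) matches the top strand at positions 78–84 (3' end points downstream).
Primer 2 (CAAAGACGT) also matches the top strand directly, at positions 136–144 — its reverse complement ACGTCTTTG is not present.
Both primers anneal to the bottom strand with 3' ends pointing the same way, so neither can prime synthesis back toward the other.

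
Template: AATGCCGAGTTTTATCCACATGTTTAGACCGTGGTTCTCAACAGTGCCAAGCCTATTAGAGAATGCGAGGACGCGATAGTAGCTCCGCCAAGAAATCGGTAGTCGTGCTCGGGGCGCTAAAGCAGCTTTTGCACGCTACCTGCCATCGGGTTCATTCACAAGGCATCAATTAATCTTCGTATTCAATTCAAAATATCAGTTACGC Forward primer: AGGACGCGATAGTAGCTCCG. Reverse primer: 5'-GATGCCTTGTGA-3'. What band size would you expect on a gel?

100 bp

Forward primer AGGACGCGATAGTAGCTCCG is found on the top strand at positions 68–87.
The reverse primer's reverse complement is TCACAAGGCATC, which matches the template at positions 156–167.
Product length = (reverse-primer end) − (forward-primer start) + 1 = 167 − 68 + 1 = 100 bp.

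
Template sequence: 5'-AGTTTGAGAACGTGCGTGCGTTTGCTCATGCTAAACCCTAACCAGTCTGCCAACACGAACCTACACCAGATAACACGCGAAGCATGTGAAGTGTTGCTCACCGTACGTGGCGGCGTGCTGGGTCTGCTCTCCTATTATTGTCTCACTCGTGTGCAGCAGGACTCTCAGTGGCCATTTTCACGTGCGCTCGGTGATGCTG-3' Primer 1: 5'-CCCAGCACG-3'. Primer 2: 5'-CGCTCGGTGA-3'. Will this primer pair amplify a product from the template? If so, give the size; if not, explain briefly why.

Primer 1 (CCCAGCACG) has reverse complement CGTGCTGGG, which matches the top strand at positions 114–122; primer 1 anneals to the top strand there with its 3' end pointing upstream toward position 114.
Primer 2 (CGCTCGGTGA) matches the top strand directly at positions 185–194; it anneals to the bottom strand with its 3' end pointing downstream toward position 194.
The 3' ends diverge (primer 1 extends toward position 1, primer 2 toward position 199), so the primers never converge on a shared product.

No product — the primers' 3' ends point away from each other.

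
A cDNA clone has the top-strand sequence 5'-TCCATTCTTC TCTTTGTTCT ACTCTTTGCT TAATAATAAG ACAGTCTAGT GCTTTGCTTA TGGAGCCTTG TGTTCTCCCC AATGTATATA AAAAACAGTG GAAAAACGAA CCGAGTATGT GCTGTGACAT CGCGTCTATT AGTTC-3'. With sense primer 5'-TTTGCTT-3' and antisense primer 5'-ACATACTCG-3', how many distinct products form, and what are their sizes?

The forward primer TTTGCTT matches the top strand at positions 25–31, 53–59.
The reverse primer's reverse complement is CGAGTATGT, matching at positions 112–120.
Each forward site pairs with the reverse site to give a product ending at position 120: sizes 96, 68 bp.

Two products: 96 bp, 68 bp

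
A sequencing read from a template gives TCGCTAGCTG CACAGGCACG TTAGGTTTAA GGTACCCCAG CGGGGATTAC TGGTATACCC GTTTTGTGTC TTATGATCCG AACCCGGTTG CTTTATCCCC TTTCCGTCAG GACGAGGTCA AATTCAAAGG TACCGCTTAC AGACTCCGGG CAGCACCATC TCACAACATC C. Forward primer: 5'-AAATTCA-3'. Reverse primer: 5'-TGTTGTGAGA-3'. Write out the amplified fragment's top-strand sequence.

5'-AAATTCAAAGGTACCGCTTACAGACTCCGGGCAGCACCATCTCACAACA-3'

Forward primer AAATTCA is found on the top strand at positions 120–126.
The reverse primer's reverse complement is TCTCACAACA, which matches the template at positions 159–168.
The product is the template from position 120 through 168 (49 bp).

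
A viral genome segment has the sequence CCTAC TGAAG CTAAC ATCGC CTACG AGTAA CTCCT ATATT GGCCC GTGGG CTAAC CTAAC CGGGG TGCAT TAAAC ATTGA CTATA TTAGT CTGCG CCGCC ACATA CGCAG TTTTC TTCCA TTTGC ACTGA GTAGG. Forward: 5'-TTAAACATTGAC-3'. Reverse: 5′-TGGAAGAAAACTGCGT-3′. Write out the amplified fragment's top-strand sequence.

The forward primer matches the template at positions 70–81.
Reverse complement of the reverse primer: ACGCAGTTTTCTTCCA. This occurs on the top strand at positions 105–120.
The product is the template from position 70 through 120 (51 bp).

5'-TTAAACATTGACTATATTAGTCTGCGCCGCCACATACGCAGTTTTCTTCCA-3'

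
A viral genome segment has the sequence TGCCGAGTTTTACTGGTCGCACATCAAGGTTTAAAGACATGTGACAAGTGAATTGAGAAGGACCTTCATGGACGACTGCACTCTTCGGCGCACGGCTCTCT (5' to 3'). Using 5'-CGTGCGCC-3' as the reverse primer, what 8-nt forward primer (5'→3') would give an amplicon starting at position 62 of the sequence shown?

5'-ACCTTCAT-3'

The reverse primer's reverse complement GGCGCACG matches the template at positions 87–94; the product starts at position 62.
The forward primer is identical to the top strand over positions 62–69: ACCTTCAT.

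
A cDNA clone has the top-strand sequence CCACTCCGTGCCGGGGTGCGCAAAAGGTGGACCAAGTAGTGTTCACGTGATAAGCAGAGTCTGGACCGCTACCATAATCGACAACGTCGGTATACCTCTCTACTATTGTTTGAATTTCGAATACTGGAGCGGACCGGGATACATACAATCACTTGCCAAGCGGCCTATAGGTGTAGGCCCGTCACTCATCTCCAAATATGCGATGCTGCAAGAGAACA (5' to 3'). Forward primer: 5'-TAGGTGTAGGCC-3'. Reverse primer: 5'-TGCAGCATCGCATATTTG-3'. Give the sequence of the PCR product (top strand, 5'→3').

The forward primer matches the template at positions 168–179.
Reverse complement of the reverse primer: CAAATATGCGATGCTGCA. This occurs on the top strand at positions 193–210.
The product is the template from position 168 through 210 (43 bp).

5'-TAGGTGTAGGCCCGTCACTCATCTCCAAATATGCGATGCTGCA-3'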